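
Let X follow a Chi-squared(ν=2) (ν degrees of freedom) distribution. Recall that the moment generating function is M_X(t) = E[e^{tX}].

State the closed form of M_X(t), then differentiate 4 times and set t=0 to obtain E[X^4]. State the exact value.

E[X^4] = d^4M/dt^4 |_{t=0} = 384

M_X(t) = 1/(1 - 2*t)
dM/dt = 2/(4*t^2 - 4*t + 1)
d^2M/dt^2 = -8/(8*t^3 - 12*t^2 + 6*t - 1)
d^3M/dt^3 = 48/(16*t^4 - 32*t^3 + 24*t^2 - 8*t + 1)
d^4M/dt^4 = -384/(32*t^5 - 80*t^4 + 80*t^3 - 40*t^2 + 10*t - 1)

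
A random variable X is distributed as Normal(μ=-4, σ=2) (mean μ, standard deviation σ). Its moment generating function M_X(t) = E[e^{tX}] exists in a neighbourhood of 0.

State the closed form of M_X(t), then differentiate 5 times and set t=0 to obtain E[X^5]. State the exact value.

E[X^5] = D^5[M](0) = -4544

M_X(t) = e^(2*t^2 - 4*t)
D^5[M](t) = (1024*t^5*e^(2*t^2) - 5120*t^4*e^(2*t^2) + 12800*t^3*e^(2*t^2) - 17920*t^2*e^(2*t^2) + 13760*t*e^(2*t^2) - 4544*e^(2*t^2))*e^(-4*t)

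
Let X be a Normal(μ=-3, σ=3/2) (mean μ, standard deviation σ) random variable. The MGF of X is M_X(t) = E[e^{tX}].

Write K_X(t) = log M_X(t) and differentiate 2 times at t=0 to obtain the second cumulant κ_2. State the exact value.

κ_2 = D^2[K](0) = 9/4

M_X(t) = e^(9*t^2/8 - 3*t)
K_X(t) = log M_X(t) = 9*t^2/8 - 3*t
D^2[K](t) = 9/4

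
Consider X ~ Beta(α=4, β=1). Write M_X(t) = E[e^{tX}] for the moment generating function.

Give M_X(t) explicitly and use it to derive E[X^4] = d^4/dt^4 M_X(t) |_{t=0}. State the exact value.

E[X^4] = M′′′′(0) = 1/2

M_X(t) = ₁F₁(4; 5; t)
M′(t) = 4*₁F₁(5; 6; t)/5
M′′(t) = 2*₁F₁(6; 7; t)/3
M′′′(t) = 4*₁F₁(7; 8; t)/7
M′′′′(t) = ₁F₁(8; 9; t)/2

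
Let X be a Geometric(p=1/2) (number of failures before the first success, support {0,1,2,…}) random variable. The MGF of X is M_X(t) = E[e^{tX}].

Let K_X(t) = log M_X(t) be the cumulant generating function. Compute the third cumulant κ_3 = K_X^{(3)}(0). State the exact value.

M_X(t) = 1/(2*(1 - e^(t)/2))
K_X(t) = log M_X(t) = -log(1 - e^(t)/2) - log(2)
dK/dt = -e^(t)/(e^(t) - 2)
d^2K/dt^2 = 2*e^(t)/(e^(2*t) - 4*e^(t) + 4)
d^3K/dt^3 = (-2*e^(2*t) - 4*e^(t))/(e^(3*t) - 6*e^(2*t) + 12*e^(t) - 8)

κ_3 = d^3K/dt^3 |_{t=0} = 6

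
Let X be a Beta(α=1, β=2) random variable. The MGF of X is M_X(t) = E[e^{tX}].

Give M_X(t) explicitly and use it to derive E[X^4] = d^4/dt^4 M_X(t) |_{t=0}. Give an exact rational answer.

M_X(t) = ₁F₁(1; 3; t)
M^(4)(t) = ₁F₁(5; 7; t)/15

E[X^4] = M^(4)(0) = 1/15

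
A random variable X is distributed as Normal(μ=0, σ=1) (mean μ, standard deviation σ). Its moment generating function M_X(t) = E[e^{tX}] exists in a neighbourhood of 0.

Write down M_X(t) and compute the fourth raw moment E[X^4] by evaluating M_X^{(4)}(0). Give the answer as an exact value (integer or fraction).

M_X(t) = e^(t^2/2)
D^4[M](t) = t^4*e^(t^2/2) + 6*t^2*e^(t^2/2) + 3*e^(t^2/2)

E[X^4] = D^4[M](0) = 3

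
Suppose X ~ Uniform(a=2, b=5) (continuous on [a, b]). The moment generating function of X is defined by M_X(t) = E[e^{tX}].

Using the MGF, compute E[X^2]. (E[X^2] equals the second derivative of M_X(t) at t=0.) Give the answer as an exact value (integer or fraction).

M_X(t) = (e^(5*t) - e^(2*t))/(3*t)
dM/dt = (5*t*e^(5*t) - 2*t*e^(2*t) - e^(5*t) + e^(2*t))/(3*t^2)
d^2M/dt^2 = (25*t^2*e^(5*t) - 4*t^2*e^(2*t) - 10*t*e^(5*t) + 4*t*e^(2*t) + 2*e^(5*t) - 2*e^(2*t))/(3*t^3)

E[X^2] = d^2M/dt^2 |_{t=0} = 13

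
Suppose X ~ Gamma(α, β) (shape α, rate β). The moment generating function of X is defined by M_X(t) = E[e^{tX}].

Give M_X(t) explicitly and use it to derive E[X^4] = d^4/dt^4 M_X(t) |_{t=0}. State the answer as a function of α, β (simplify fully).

M_X(t) = (β/(β - t))^α
M^(4)(t) = (α^4*β^α*(1/(β - t))^α + 6*α^3*β^α*(1/(β - t))^α + 11*α^2*β^α*(1/(β - t))^α + 6*α*β^α*(1/(β - t))^α)/(β^4 - 4*β^3*t + 6*β^2*t^2 - 4*β*t^3 + t^4)

E[X^4] = M^(4)(0) = α*(α^3 + 6*α^2 + 11*α + 6)/β^4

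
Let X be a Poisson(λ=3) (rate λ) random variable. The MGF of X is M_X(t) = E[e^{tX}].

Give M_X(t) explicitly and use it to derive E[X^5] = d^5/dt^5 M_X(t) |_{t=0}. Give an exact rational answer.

E[X^5] = D^5[M](0) = 1866

M_X(t) = e^(3*e^(t) - 3)
D^5[M](t) = (243*e^(5*t)*e^(3*e^(t)) + 810*e^(4*t)*e^(3*e^(t)) + 675*e^(3*t)*e^(3*e^(t)) + 135*e^(2*t)*e^(3*e^(t)) + 3*e^(t)*e^(3*e^(t)))*e^(-3)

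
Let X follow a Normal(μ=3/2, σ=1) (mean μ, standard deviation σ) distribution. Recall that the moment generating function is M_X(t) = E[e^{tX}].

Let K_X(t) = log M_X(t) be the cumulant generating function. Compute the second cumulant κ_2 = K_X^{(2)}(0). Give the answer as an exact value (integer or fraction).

κ_2 = D^2[K](0) = 1

M_X(t) = e^(t^2/2 + 3*t/2)
K_X(t) = log M_X(t) = t^2/2 + 3*t/2
D^2[K](t) = 1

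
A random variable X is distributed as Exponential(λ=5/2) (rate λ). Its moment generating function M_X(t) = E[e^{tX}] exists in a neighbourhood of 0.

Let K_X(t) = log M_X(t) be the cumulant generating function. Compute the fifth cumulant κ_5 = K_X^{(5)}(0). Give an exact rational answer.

κ_5 = D^5[K](0) = 768/3125

M_X(t) = 5/(2*(5/2 - t))
K_X(t) = log M_X(t) = -log(5/2 - t) - log(2) + log(5)
D^5[K](t) = -768/(32*t^5 - 400*t^4 + 2000*t^3 - 5000*t^2 + 6250*t - 3125)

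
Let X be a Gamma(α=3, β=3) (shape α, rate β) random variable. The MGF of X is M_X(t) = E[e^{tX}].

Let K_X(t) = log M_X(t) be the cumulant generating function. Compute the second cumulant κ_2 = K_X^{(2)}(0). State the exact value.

M_X(t) = 27/(3 - t)^3
K_X(t) = log M_X(t) = -3*log(3 - t) + 3*log(3)
D^2[K](t) = 3/(t^2 - 6*t + 9)

κ_2 = D^2[K](0) = 1/3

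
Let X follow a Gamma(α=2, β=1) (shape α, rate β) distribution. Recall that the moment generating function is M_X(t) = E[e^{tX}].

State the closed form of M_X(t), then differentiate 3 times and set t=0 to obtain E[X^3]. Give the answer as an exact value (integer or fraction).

E[X^3] = D^3[M](0) = 24

M_X(t) = (1 - t)^(-2)
D^3[M](t) = -24/(t^5 - 5*t^4 + 10*t^3 - 10*t^2 + 5*t - 1)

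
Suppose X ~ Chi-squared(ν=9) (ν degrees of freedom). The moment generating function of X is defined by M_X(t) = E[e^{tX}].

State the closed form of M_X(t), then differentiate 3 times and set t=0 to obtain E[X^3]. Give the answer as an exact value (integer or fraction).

E[X^3] = d^3M/dt^3 |_{t=0} = 1287

M_X(t) = (1 - 2*t)^(-9/2)
dM/dt = -9/(32*t^5*√(1 - 2*t) - 80*t^4*√(1 - 2*t) + 80*t^3*√(1 - 2*t) - 40*t^2*√(1 - 2*t) + 10*t*√(1 - 2*t) - √(1 - 2*t))
d^2M/dt^2 = 99/(64*t^6*√(1 - 2*t) - 192*t^5*√(1 - 2*t) + 240*t^4*√(1 - 2*t) - 160*t^3*√(1 - 2*t) + 60*t^2*√(1 - 2*t) - 12*t*√(1 - 2*t) + √(1 - 2*t))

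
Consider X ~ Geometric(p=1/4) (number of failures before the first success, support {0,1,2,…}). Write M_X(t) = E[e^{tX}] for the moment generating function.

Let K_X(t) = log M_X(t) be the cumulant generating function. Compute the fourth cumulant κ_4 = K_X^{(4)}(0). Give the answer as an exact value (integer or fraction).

κ_4 = D^4[K](0) = 876

M_X(t) = 1/(4*(1 - 3*e^(t)/4))
K_X(t) = log M_X(t) = -log(1 - 3*e^(t)/4) - 2*log(2)
D^4[K](t) = (108*e^(3*t) + 576*e^(2*t) + 192*e^(t))/(81*e^(4*t) - 432*e^(3*t) + 864*e^(2*t) - 768*e^(t) + 256)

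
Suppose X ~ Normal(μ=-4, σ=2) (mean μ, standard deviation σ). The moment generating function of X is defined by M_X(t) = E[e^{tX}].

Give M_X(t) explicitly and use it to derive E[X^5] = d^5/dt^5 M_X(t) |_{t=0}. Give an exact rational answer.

E[X^5] = M^(5)(0) = -4544

M_X(t) = e^(2*t^2 - 4*t)
M^(5)(t) = (1024*t^5*e^(2*t^2) - 5120*t^4*e^(2*t^2) + 12800*t^3*e^(2*t^2) - 17920*t^2*e^(2*t^2) + 13760*t*e^(2*t^2) - 4544*e^(2*t^2))*e^(-4*t)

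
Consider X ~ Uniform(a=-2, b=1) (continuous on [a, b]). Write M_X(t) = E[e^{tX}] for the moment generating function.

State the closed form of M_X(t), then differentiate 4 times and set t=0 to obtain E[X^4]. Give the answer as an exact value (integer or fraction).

M_X(t) = (e^(t) - e^(-2*t))/(3*t)
M^(4)(t) = (t^4*e^(3*t) - 16*t^4 - 4*t^3*e^(3*t) - 32*t^3 + 12*t^2*e^(3*t) - 48*t^2 - 24*t*e^(3*t) - 48*t + 24*e^(3*t) - 24)*e^(-2*t)/(3*t^5)

E[X^4] = M^(4)(0) = 11/5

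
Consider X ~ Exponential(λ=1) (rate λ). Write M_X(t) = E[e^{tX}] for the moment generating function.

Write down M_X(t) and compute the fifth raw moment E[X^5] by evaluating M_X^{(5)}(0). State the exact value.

E[X^5] = D^5[M](0) = 120

M_X(t) = 1/(1 - t)
D^5[M](t) = 120/(t^6 - 6*t^5 + 15*t^4 - 20*t^3 + 15*t^2 - 6*t + 1)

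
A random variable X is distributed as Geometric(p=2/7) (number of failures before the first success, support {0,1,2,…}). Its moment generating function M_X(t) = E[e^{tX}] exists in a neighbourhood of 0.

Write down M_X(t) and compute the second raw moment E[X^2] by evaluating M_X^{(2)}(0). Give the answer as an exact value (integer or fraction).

E[X^2] = D^2[M](0) = 15

M_X(t) = 2/(7*(1 - 5*e^(t)/7))
D^2[M](t) = (-50*e^(2*t) - 70*e^(t))/(125*e^(3*t) - 525*e^(2*t) + 735*e^(t) - 343)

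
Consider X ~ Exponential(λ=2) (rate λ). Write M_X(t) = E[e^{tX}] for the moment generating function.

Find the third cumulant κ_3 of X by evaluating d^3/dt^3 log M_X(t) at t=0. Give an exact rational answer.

κ_3 = d^3K/dt^3 |_{t=0} = 1/4

M_X(t) = 2/(2 - t)
K_X(t) = log M_X(t) = -log(2 - t) + log(2)
dK/dt = -1/(t - 2)
d^2K/dt^2 = 1/(t^2 - 4*t + 4)
d^3K/dt^3 = -2/(t^3 - 6*t^2 + 12*t - 8)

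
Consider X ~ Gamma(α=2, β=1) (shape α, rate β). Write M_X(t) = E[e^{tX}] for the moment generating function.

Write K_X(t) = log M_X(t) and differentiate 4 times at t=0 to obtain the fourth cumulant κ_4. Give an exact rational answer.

M_X(t) = (1 - t)^(-2)
K_X(t) = log M_X(t) = -2*log(1 - t)
K^(4)(t) = 12/(t^4 - 4*t^3 + 6*t^2 - 4*t + 1)

κ_4 = K^(4)(0) = 12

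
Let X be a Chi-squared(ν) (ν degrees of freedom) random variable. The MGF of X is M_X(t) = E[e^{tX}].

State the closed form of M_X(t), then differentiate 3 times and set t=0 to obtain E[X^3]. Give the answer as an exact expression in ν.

M_X(t) = (1 - 2*t)^(-ν/2)
dM/dt = -ν/(2*t*(1 - 2*t)^(ν/2) - (1 - 2*t)^(ν/2))
d^2M/dt^2 = (ν^2 + 2*ν)/(4*t^2*(1 - 2*t)^(ν/2) - 4*t*(1 - 2*t)^(ν/2) + (1 - 2*t)^(ν/2))
d^3M/dt^3 = (-ν^3 - 6*ν^2 - 8*ν)/(8*t^3*(1 - 2*t)^(ν/2) - 12*t^2*(1 - 2*t)^(ν/2) + 6*t*(1 - 2*t)^(ν/2) - (1 - 2*t)^(ν/2))

E[X^3] = d^3M/dt^3 |_{t=0} = ν*(ν^2 + 6*ν + 8)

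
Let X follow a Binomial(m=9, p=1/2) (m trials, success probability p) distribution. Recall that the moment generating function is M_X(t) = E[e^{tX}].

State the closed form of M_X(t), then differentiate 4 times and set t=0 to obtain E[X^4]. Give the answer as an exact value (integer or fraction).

E[X^4] = M′′′′(0) = 1395/2

M_X(t) = (e^(t)/2 + 1/2)^9
M′(t) = 9*e^(9*t)/512 + 9*e^(8*t)/64 + 63*e^(7*t)/128 + 63*e^(6*t)/64 + 315*e^(5*t)/256 + 63*e^(4*t)/64 + 63*e^(3*t)/128 + 9*e^(2*t)/64 + 9*e^(t)/512
M′′(t) = 81*e^(9*t)/512 + 9*e^(8*t)/8 + 441*e^(7*t)/128 + 189*e^(6*t)/32 + 1575*e^(5*t)/256 + 63*e^(4*t)/16 + 189*e^(3*t)/128 + 9*e^(2*t)/32 + 9*e^(t)/512
M′′′(t) = 729*e^(9*t)/512 + 9*e^(8*t) + 3087*e^(7*t)/128 + 567*e^(6*t)/16 + 7875*e^(5*t)/256 + 63*e^(4*t)/4 + 567*e^(3*t)/128 + 9*e^(2*t)/16 + 9*e^(t)/512
M′′′′(t) = 6561*e^(9*t)/512 + 72*e^(8*t) + 21609*e^(7*t)/128 + 1701*e^(6*t)/8 + 39375*e^(5*t)/256 + 63*e^(4*t) + 1701*e^(3*t)/128 + 9*e^(2*t)/8 + 9*e^(t)/512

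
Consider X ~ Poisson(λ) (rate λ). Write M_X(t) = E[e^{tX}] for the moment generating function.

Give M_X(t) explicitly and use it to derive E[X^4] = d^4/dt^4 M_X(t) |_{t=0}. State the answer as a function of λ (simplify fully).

M_X(t) = e^(λ*(e^(t) - 1))
D^4[M](t) = (λ^4*e^(4*t)*e^(λ*e^(t)) + 6*λ^3*e^(3*t)*e^(λ*e^(t)) + 7*λ^2*e^(2*t)*e^(λ*e^(t)) + λ*e^(t)*e^(λ*e^(t)))*e^(-λ)

E[X^4] = D^4[M](0) = λ*(λ^3 + 6*λ^2 + 7*λ + 1)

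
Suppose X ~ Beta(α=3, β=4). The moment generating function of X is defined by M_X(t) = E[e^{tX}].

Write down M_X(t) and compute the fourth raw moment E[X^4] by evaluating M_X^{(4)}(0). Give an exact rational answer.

M_X(t) = ₁F₁(3; 7; t)
M′(t) = 3*₁F₁(4; 8; t)/7
M′′(t) = 3*₁F₁(5; 9; t)/14
M′′′(t) = 5*₁F₁(6; 10; t)/42
M′′′′(t) = ₁F₁(7; 11; t)/14

E[X^4] = M′′′′(0) = 1/14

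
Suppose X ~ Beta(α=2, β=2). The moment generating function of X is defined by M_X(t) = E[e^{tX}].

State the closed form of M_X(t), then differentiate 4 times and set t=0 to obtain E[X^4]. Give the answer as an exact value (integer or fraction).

E[X^4] = d^4M/dt^4 |_{t=0} = 1/7

M_X(t) = ₁F₁(2; 4; t)
dM/dt = ₁F₁(3; 5; t)/2
d^2M/dt^2 = 3*₁F₁(4; 6; t)/10
d^3M/dt^3 = ₁F₁(5; 7; t)/5
d^4M/dt^4 = ₁F₁(6; 8; t)/7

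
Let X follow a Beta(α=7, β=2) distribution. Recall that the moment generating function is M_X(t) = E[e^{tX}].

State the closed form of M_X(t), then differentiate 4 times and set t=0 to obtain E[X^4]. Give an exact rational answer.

E[X^4] = M^(4)(0) = 14/33

M_X(t) = ₁F₁(7; 9; t)
M^(4)(t) = 14*₁F₁(11; 13; t)/33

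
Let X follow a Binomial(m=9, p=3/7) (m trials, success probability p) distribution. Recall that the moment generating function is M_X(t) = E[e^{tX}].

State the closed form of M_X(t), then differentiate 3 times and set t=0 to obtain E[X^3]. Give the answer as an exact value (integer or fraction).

E[X^3] = d^3M/dt^3 |_{t=0} = 4077/49

M_X(t) = (3*e^(t)/7 + 4/7)^9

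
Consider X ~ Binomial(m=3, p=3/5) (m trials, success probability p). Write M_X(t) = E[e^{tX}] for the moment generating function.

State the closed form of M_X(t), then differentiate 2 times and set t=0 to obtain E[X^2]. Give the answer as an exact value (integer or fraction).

M_X(t) = (3*e^(t)/5 + 2/5)^3
M^(2)(t) = 243*e^(3*t)/125 + 216*e^(2*t)/125 + 36*e^(t)/125

E[X^2] = M^(2)(0) = 99/25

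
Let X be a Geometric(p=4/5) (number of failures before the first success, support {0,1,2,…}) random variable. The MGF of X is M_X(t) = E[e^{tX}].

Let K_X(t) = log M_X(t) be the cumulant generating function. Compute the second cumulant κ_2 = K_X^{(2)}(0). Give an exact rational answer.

κ_2 = D^2[K](0) = 5/16

M_X(t) = 4/(5*(1 - e^(t)/5))
K_X(t) = log M_X(t) = -log(1 - e^(t)/5) - log(5) + 2*log(2)
D^2[K](t) = 5*e^(t)/(e^(2*t) - 10*e^(t) + 25)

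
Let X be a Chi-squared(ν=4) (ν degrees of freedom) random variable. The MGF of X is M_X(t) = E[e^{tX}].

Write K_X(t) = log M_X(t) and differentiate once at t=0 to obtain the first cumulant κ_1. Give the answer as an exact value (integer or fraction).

κ_1 = K′(0) = 4

M_X(t) = (1 - 2*t)^(-2)
K_X(t) = log M_X(t) = -2*log(1 - 2*t)
K′(t) = -4/(2*t - 1)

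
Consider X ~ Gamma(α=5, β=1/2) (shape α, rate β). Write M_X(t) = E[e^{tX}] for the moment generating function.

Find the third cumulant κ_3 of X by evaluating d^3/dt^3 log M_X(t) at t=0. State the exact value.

M_X(t) = 1/(32*(1/2 - t)^5)
K_X(t) = log M_X(t) = -5*log(1/2 - t) - 5*log(2)
dK/dt = -10/(2*t - 1)
d^2K/dt^2 = 20/(4*t^2 - 4*t + 1)
d^3K/dt^3 = -80/(8*t^3 - 12*t^2 + 6*t - 1)

κ_3 = d^3K/dt^3 |_{t=0} = 80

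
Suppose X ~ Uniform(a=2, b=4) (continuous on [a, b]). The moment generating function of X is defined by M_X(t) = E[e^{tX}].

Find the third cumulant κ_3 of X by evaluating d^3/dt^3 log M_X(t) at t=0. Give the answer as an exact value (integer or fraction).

M_X(t) = (e^(4*t) - e^(2*t))/(2*t)
K_X(t) = log M_X(t) = -log(t) + log(e^(4*t) - e^(2*t)) - log(2)
K′(t) = (4*t*e^(2*t) - 2*t - e^(2*t) + 1)/(t*e^(2*t) - t)
K′′(t) = (-4*t^2*e^(2*t) + e^(4*t) - 2*e^(2*t) + 1)/(t^2*e^(4*t) - 2*t^2*e^(2*t) + t^2)
K′′′(t) = (8*t^3*e^(4*t) + 8*t^3*e^(2*t) - 2*e^(6*t) + 6*e^(4*t) - 6*e^(2*t) + 2)/(t^3*e^(6*t) - 3*t^3*e^(4*t) + 3*t^3*e^(2*t) - t^3)

κ_3 = K′′′(0) = 0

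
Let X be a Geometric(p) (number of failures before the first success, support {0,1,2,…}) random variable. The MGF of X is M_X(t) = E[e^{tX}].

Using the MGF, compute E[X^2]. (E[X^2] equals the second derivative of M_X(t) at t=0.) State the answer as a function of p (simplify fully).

M_X(t) = p/(-(1 - p)*e^(t) + 1)

E[X^2] = M^(2)(0) = 1 - 3/p + 2/p^2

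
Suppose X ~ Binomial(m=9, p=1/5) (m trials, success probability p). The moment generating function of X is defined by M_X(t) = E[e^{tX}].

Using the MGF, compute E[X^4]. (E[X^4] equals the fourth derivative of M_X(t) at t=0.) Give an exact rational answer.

M_X(t) = (e^(t)/5 + 4/5)^9

E[X^4] = D^4[M](0) = 31869/625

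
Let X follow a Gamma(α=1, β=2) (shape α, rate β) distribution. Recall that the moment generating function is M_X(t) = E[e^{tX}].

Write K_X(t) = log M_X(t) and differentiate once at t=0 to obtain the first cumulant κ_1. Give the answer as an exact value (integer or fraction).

M_X(t) = 2/(2 - t)
K_X(t) = log M_X(t) = -log(2 - t) + log(2)
K^(1)(t) = -1/(t - 2)

κ_1 = K^(1)(0) = 1/2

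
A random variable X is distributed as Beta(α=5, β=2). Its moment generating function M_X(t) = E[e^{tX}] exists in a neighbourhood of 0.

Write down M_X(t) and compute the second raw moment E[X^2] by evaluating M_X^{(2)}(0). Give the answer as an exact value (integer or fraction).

M_X(t) = ₁F₁(5; 7; t)
M^(2)(t) = 15*₁F₁(7; 9; t)/28

E[X^2] = M^(2)(0) = 15/28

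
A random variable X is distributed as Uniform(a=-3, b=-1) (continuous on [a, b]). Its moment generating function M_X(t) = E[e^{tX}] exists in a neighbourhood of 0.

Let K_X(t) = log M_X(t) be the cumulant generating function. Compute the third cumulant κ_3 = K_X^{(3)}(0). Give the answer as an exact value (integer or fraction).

M_X(t) = (e^(-t) - e^(-3*t))/(2*t)
K_X(t) = log M_X(t) = -log(t) + log(e^(-t) - e^(-3*t)) - log(2)
K^(3)(t) = (8*t^3*e^(4*t) + 8*t^3*e^(2*t) - 2*e^(6*t) + 6*e^(4*t) - 6*e^(2*t) + 2)/(t^3*e^(6*t) - 3*t^3*e^(4*t) + 3*t^3*e^(2*t) - t^3)

κ_3 = K^(3)(0) = 0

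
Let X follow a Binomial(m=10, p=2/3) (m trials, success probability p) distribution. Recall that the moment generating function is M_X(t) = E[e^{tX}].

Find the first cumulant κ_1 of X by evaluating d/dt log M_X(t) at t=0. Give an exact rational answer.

M_X(t) = (2*e^(t)/3 + 1/3)^10
K_X(t) = log M_X(t) = 10*log(2*e^(t)/3 + 1/3)
D[K](t) = 20*e^(t)/(2*e^(t) + 1)

κ_1 = D[K](0) = 20/3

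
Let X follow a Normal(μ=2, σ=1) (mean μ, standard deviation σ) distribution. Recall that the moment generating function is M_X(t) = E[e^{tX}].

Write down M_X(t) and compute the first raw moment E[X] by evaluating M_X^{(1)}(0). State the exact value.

E[X] = D[M](0) = 2

M_X(t) = e^(t^2/2 + 2*t)
D[M](t) = t*e^(2*t)*e^(t^2/2) + 2*e^(2*t)*e^(t^2/2)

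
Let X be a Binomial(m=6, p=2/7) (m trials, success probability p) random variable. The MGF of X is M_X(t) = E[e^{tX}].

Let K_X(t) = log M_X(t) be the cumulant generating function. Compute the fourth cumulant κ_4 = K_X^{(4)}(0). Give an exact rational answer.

κ_4 = K′′′′(0) = -660/2401

M_X(t) = (2*e^(t)/7 + 5/7)^6
K_X(t) = log M_X(t) = 6*log(2*e^(t)/7 + 5/7)
K′(t) = 12*e^(t)/(2*e^(t) + 5)
K′′(t) = 60*e^(t)/(4*e^(2*t) + 20*e^(t) + 25)
K′′′(t) = (-120*e^(2*t) + 300*e^(t))/(8*e^(3*t) + 60*e^(2*t) + 150*e^(t) + 125)
K′′′′(t) = (240*e^(3*t) - 2400*e^(2*t) + 1500*e^(t))/(16*e^(4*t) + 160*e^(3*t) + 600*e^(2*t) + 1000*e^(t) + 625)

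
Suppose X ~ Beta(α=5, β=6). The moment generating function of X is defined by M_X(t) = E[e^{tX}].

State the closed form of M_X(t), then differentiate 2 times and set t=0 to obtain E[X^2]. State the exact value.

E[X^2] = M′′(0) = 5/22

M_X(t) = ₁F₁(5; 11; t)
M′(t) = 5*₁F₁(6; 12; t)/11
M′′(t) = 5*₁F₁(7; 13; t)/22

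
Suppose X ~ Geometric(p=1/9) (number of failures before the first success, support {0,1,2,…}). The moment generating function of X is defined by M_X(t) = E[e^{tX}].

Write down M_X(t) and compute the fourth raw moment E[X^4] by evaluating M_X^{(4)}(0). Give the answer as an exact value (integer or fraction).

M_X(t) = 1/(9*(1 - 8*e^(t)/9))
M′(t) = 8*e^(t)/(64*e^(2*t) - 144*e^(t) + 81)
M′′(t) = (-64*e^(2*t) - 72*e^(t))/(512*e^(3*t) - 1728*e^(2*t) + 1944*e^(t) - 729)
M′′′(t) = (512*e^(3*t) + 2304*e^(2*t) + 648*e^(t))/(4096*e^(4*t) - 18432*e^(3*t) + 31104*e^(2*t) - 23328*e^(t) + 6561)
M′′′′(t) = (-4096*e^(4*t) - 50688*e^(3*t) - 57024*e^(2*t) - 5832*e^(t))/(32768*e^(5*t) - 184320*e^(4*t) + 414720*e^(3*t) - 466560*e^(2*t) + 262440*e^(t) - 59049)

E[X^4] = M′′′′(0) = 117640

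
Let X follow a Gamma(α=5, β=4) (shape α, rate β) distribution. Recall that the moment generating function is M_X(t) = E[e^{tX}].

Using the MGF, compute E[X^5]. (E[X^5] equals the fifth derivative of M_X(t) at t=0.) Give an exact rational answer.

E[X^5] = M′′′′′(0) = 945/64

M_X(t) = 1024/(4 - t)^5
M′(t) = 5120/(t^6 - 24*t^5 + 240*t^4 - 1280*t^3 + 3840*t^2 - 6144*t + 4096)
M′′(t) = -30720/(t^7 - 28*t^6 + 336*t^5 - 2240*t^4 + 8960*t^3 - 21504*t^2 + 28672*t - 16384)
M′′′(t) = 215040/(t^8 - 32*t^7 + 448*t^6 - 3584*t^5 + 17920*t^4 - 57344*t^3 + 114688*t^2 - 131072*t + 65536)
M′′′′(t) = -1720320/(t^9 - 36*t^8 + 576*t^7 - 5376*t^6 + 32256*t^5 - 129024*t^4 + 344064*t^3 - 589824*t^2 + 589824*t - 262144)
M′′′′′(t) = 15482880/(t^10 - 40*t^9 + 720*t^8 - 7680*t^7 + 53760*t^6 - 258048*t^5 + 860160*t^4 - 1966080*t^3 + 2949120*t^2 - 2621440*t + 1048576)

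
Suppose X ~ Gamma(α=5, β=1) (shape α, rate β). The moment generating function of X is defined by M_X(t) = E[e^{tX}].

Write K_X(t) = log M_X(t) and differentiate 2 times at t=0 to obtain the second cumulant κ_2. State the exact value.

κ_2 = K^(2)(0) = 5

M_X(t) = (1 - t)^(-5)
K_X(t) = log M_X(t) = -5*log(1 - t)
K^(2)(t) = 5/(t^2 - 2*t + 1)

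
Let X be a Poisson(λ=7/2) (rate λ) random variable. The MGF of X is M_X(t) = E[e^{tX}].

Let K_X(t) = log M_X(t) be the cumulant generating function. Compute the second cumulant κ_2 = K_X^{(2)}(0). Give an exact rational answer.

M_X(t) = e^(7*e^(t)/2 - 7/2)
K_X(t) = log M_X(t) = 7*e^(t)/2 - 7/2
K^(2)(t) = 7*e^(t)/2

κ_2 = K^(2)(0) = 7/2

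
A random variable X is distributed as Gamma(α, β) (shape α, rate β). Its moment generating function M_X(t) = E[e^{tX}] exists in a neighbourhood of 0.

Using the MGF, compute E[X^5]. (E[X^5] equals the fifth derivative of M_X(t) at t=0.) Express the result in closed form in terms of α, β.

M_X(t) = (β/(β - t))^α
dM/dt = -α*β^α*(1/(β - t))^α/(-β + t)
d^2M/dt^2 = (α^2*β^α*(1/(β - t))^α + α*β^α*(1/(β - t))^α)/(β^2 - 2*β*t + t^2)
d^3M/dt^3 = (-α^3*β^α*(1/(β - t))^α - 3*α^2*β^α*(1/(β - t))^α - 2*α*β^α*(1/(β - t))^α)/(-β^3 + 3*β^2*t - 3*β*t^2 + t^3)
d^4M/dt^4 = (α^4*β^α*(1/(β - t))^α + 6*α^3*β^α*(1/(β - t))^α + 11*α^2*β^α*(1/(β - t))^α + 6*α*β^α*(1/(β - t))^α)/(β^4 - 4*β^3*t + 6*β^2*t^2 - 4*β*t^3 + t^4)

E[X^5] = d^5M/dt^5 |_{t=0} = α*(α^4 + 10*α^3 + 35*α^2 + 50*α + 24)/β^5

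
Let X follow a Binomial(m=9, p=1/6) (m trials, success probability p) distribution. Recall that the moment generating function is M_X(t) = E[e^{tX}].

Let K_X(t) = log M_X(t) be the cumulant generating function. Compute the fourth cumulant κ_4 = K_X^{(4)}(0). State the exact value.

M_X(t) = (e^(t)/6 + 5/6)^9
K_X(t) = log M_X(t) = 9*log(e^(t)/6 + 5/6)
D^4[K](t) = (45*e^(3*t) - 900*e^(2*t) + 1125*e^(t))/(e^(4*t) + 20*e^(3*t) + 150*e^(2*t) + 500*e^(t) + 625)

κ_4 = D^4[K](0) = 5/24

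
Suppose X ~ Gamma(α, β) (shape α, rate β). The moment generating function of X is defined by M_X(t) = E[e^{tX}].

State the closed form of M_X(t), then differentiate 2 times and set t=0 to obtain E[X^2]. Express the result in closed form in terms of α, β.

E[X^2] = M′′(0) = α*(α + 1)/β^2

M_X(t) = (β/(β - t))^α
M′(t) = -α*β^α*(1/(β - t))^α/(-β + t)
M′′(t) = (α^2*β^α*(1/(β - t))^α + α*β^α*(1/(β - t))^α)/(β^2 - 2*β*t + t^2)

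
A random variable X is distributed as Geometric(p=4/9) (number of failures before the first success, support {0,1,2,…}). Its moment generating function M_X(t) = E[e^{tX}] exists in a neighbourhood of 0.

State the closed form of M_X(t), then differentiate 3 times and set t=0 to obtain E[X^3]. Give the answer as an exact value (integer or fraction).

E[X^3] = M^(3)(0) = 715/32

M_X(t) = 4/(9*(1 - 5*e^(t)/9))
M^(3)(t) = (500*e^(3*t) + 3600*e^(2*t) + 1620*e^(t))/(625*e^(4*t) - 4500*e^(3*t) + 12150*e^(2*t) - 14580*e^(t) + 6561)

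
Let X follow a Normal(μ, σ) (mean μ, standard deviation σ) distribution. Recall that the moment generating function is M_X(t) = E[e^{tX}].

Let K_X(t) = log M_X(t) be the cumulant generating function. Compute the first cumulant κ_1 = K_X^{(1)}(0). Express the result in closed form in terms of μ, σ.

κ_1 = dK/dt |_{t=0} = μ

M_X(t) = e^(μ*t + σ^2*t^2/2)
K_X(t) = log M_X(t) = μ*t + σ^2*t^2/2
dK/dt = μ + σ^2*t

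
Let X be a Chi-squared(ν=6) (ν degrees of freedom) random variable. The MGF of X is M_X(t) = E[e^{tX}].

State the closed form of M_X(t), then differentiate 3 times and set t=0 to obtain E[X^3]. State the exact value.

M_X(t) = (1 - 2*t)^(-3)
dM/dt = 6/(16*t^4 - 32*t^3 + 24*t^2 - 8*t + 1)
d^2M/dt^2 = -48/(32*t^5 - 80*t^4 + 80*t^3 - 40*t^2 + 10*t - 1)
d^3M/dt^3 = 480/(64*t^6 - 192*t^5 + 240*t^4 - 160*t^3 + 60*t^2 - 12*t + 1)

E[X^3] = d^3M/dt^3 |_{t=0} = 480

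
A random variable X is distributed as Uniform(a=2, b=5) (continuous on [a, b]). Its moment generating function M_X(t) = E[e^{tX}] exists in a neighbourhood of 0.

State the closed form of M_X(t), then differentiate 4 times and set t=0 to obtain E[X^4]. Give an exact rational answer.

E[X^4] = D^4[M](0) = 1031/5

M_X(t) = (e^(5*t) - e^(2*t))/(3*t)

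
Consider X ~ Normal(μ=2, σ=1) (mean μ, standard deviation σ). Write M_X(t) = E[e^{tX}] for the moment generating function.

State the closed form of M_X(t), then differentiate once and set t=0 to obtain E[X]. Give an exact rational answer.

M_X(t) = e^(t^2/2 + 2*t)
M′(t) = t*e^(2*t)*e^(t^2/2) + 2*e^(2*t)*e^(t^2/2)

E[X] = M′(0) = 2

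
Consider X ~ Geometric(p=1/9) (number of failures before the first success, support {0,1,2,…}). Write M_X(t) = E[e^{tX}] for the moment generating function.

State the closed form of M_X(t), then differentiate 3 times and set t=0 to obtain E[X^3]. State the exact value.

E[X^3] = d^3M/dt^3 |_{t=0} = 3464

M_X(t) = 1/(9*(1 - 8*e^(t)/9))
dM/dt = 8*e^(t)/(64*e^(2*t) - 144*e^(t) + 81)
d^2M/dt^2 = (-64*e^(2*t) - 72*e^(t))/(512*e^(3*t) - 1728*e^(2*t) + 1944*e^(t) - 729)
d^3M/dt^3 = (512*e^(3*t) + 2304*e^(2*t) + 648*e^(t))/(4096*e^(4*t) - 18432*e^(3*t) + 31104*e^(2*t) - 23328*e^(t) + 6561)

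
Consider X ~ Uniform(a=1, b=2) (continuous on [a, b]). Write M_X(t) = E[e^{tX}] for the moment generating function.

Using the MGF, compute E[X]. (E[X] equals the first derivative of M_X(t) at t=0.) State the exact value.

M_X(t) = (e^(2*t) - e^(t))/t
M′(t) = (2*t*e^(2*t) - t*e^(t) - e^(2*t) + e^(t))/t^2

E[X] = M′(0) = 3/2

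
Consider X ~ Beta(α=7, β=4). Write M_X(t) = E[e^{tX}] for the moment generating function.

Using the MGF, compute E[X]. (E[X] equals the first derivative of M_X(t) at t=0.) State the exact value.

M_X(t) = ₁F₁(7; 11; t)
D[M](t) = 7*₁F₁(8; 12; t)/11

E[X] = D[M](0) = 7/11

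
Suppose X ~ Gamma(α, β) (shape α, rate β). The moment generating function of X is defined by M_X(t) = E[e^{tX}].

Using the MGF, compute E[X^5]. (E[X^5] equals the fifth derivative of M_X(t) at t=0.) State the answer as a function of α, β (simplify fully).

M_X(t) = (β/(β - t))^α

E[X^5] = D^5[M](0) = α*(α^4 + 10*α^3 + 35*α^2 + 50*α + 24)/β^5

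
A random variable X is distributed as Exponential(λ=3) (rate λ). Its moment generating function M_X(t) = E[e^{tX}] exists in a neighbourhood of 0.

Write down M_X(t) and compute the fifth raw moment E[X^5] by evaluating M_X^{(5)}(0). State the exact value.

M_X(t) = 3/(3 - t)
dM/dt = 3/(t^2 - 6*t + 9)
d^2M/dt^2 = -6/(t^3 - 9*t^2 + 27*t - 27)
d^3M/dt^3 = 18/(t^4 - 12*t^3 + 54*t^2 - 108*t + 81)
d^4M/dt^4 = -72/(t^5 - 15*t^4 + 90*t^3 - 270*t^2 + 405*t - 243)
d^5M/dt^5 = 360/(t^6 - 18*t^5 + 135*t^4 - 540*t^3 + 1215*t^2 - 1458*t + 729)

E[X^5] = d^5M/dt^5 |_{t=0} = 40/81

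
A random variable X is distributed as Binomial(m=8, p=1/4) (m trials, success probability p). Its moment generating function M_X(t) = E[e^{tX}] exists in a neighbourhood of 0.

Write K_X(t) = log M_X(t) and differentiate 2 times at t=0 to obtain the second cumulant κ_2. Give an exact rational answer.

M_X(t) = (e^(t)/4 + 3/4)^8
K_X(t) = log M_X(t) = 8*log(e^(t)/4 + 3/4)
dK/dt = 8*e^(t)/(e^(t) + 3)
d^2K/dt^2 = 24*e^(t)/(e^(2*t) + 6*e^(t) + 9)

κ_2 = d^2K/dt^2 |_{t=0} = 3/2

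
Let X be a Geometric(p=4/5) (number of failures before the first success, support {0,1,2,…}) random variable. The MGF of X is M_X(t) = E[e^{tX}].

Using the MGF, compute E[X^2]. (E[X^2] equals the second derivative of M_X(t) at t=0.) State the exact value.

E[X^2] = M^(2)(0) = 3/8

M_X(t) = 4/(5*(1 - e^(t)/5))
M^(2)(t) = (-4*e^(2*t) - 20*e^(t))/(e^(3*t) - 15*e^(2*t) + 75*e^(t) - 125)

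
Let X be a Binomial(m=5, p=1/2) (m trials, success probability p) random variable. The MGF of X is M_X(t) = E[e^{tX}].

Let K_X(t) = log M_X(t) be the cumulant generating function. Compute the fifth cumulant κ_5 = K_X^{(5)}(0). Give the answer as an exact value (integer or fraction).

κ_5 = D^5[K](0) = 0

M_X(t) = (e^(t)/2 + 1/2)^5
K_X(t) = log M_X(t) = 5*log(e^(t)/2 + 1/2)
D^5[K](t) = (-5*e^(4*t) + 55*e^(3*t) - 55*e^(2*t) + 5*e^(t))/(e^(5*t) + 5*e^(4*t) + 10*e^(3*t) + 10*e^(2*t) + 5*e^(t) + 1)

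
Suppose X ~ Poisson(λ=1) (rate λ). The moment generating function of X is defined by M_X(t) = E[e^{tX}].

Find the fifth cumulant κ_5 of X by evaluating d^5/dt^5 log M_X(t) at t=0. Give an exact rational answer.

κ_5 = K′′′′′(0) = 1

M_X(t) = e^(e^(t) - 1)
K_X(t) = log M_X(t) = e^(t) - 1
K′(t) = e^(t)
K′′(t) = e^(t)
K′′′(t) = e^(t)
K′′′′(t) = e^(t)
K′′′′′(t) = e^(t)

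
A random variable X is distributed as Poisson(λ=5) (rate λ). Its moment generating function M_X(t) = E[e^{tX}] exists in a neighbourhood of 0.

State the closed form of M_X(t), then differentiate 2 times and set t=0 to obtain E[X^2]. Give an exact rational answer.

M_X(t) = e^(5*e^(t) - 5)
D^2[M](t) = (25*e^(2*t)*e^(5*e^(t)) + 5*e^(t)*e^(5*e^(t)))*e^(-5)

E[X^2] = D^2[M](0) = 30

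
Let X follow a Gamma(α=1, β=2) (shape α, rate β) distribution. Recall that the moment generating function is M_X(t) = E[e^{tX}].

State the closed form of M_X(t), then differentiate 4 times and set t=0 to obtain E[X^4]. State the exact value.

E[X^4] = M′′′′(0) = 3/2

M_X(t) = 2/(2 - t)
M′(t) = 2/(t^2 - 4*t + 4)
M′′(t) = -4/(t^3 - 6*t^2 + 12*t - 8)
M′′′(t) = 12/(t^4 - 8*t^3 + 24*t^2 - 32*t + 16)
M′′′′(t) = -48/(t^5 - 10*t^4 + 40*t^3 - 80*t^2 + 80*t - 32)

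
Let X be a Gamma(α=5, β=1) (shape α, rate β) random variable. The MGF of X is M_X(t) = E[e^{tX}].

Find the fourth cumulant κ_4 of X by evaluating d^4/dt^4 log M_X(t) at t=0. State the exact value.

M_X(t) = (1 - t)^(-5)
K_X(t) = log M_X(t) = -5*log(1 - t)
D^4[K](t) = 30/(t^4 - 4*t^3 + 6*t^2 - 4*t + 1)

κ_4 = D^4[K](0) = 30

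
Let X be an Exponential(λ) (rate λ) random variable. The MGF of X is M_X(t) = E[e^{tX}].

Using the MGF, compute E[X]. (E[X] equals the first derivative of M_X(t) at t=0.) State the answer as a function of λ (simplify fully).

M_X(t) = λ/(λ - t)
dM/dt = λ/(λ^2 - 2*λ*t + t^2)

E[X] = dM/dt |_{t=0} = 1/λ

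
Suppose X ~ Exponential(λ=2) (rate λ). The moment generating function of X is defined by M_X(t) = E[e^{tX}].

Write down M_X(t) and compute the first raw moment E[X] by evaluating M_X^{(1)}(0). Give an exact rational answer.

M_X(t) = 2/(2 - t)
M′(t) = 2/(t^2 - 4*t + 4)

E[X] = M′(0) = 1/2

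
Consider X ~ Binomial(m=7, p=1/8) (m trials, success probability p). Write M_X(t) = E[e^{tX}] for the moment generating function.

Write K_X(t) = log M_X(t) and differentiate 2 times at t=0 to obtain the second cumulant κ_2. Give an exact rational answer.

M_X(t) = (e^(t)/8 + 7/8)^7
K_X(t) = log M_X(t) = 7*log(e^(t)/8 + 7/8)
dK/dt = 7*e^(t)/(e^(t) + 7)
d^2K/dt^2 = 49*e^(t)/(e^(2*t) + 14*e^(t) + 49)

κ_2 = d^2K/dt^2 |_{t=0} = 49/64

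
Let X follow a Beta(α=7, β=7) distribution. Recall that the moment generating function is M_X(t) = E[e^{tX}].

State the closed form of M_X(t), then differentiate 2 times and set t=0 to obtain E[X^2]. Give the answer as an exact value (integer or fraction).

M_X(t) = ₁F₁(7; 14; t)
dM/dt = ₁F₁(8; 15; t)/2
d^2M/dt^2 = 4*₁F₁(9; 16; t)/15

E[X^2] = d^2M/dt^2 |_{t=0} = 4/15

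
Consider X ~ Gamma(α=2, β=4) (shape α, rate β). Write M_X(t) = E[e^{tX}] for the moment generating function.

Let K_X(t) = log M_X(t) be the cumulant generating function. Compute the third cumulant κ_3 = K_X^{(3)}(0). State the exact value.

M_X(t) = 16/(4 - t)^2
K_X(t) = log M_X(t) = -2*log(4 - t) + 4*log(2)
dK/dt = -2/(t - 4)
d^2K/dt^2 = 2/(t^2 - 8*t + 16)
d^3K/dt^3 = -4/(t^3 - 12*t^2 + 48*t - 64)

κ_3 = d^3K/dt^3 |_{t=0} = 1/16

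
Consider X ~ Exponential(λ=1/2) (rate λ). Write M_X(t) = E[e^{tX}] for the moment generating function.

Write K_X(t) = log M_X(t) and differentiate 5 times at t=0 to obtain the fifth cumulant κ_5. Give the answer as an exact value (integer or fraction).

κ_5 = K′′′′′(0) = 768

M_X(t) = 1/(2*(1/2 - t))
K_X(t) = log M_X(t) = -log(1/2 - t) - log(2)
K′(t) = -2/(2*t - 1)
K′′(t) = 4/(4*t^2 - 4*t + 1)
K′′′(t) = -16/(8*t^3 - 12*t^2 + 6*t - 1)
K′′′′(t) = 96/(16*t^4 - 32*t^3 + 24*t^2 - 8*t + 1)
K′′′′′(t) = -768/(32*t^5 - 80*t^4 + 80*t^3 - 40*t^2 + 10*t - 1)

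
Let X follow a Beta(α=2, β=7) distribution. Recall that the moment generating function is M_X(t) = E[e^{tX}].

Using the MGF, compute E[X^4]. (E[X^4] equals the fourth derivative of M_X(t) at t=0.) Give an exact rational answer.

E[X^4] = d^4M/dt^4 |_{t=0} = 1/99

M_X(t) = ₁F₁(2; 9; t)
dM/dt = 2*₁F₁(3; 10; t)/9
d^2M/dt^2 = ₁F₁(4; 11; t)/15
d^3M/dt^3 = 4*₁F₁(5; 12; t)/165
d^4M/dt^4 = ₁F₁(6; 13; t)/99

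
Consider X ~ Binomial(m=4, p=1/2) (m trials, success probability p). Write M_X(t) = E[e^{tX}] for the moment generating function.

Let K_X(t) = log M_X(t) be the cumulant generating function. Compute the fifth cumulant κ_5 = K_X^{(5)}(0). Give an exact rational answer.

κ_5 = d^5K/dt^5 |_{t=0} = 0

M_X(t) = (e^(t)/2 + 1/2)^4
K_X(t) = log M_X(t) = 4*log(e^(t)/2 + 1/2)
dK/dt = 4*e^(t)/(e^(t) + 1)
d^2K/dt^2 = 4*e^(t)/(e^(2*t) + 2*e^(t) + 1)
d^3K/dt^3 = (-4*e^(2*t) + 4*e^(t))/(e^(3*t) + 3*e^(2*t) + 3*e^(t) + 1)
d^4K/dt^4 = (4*e^(3*t) - 16*e^(2*t) + 4*e^(t))/(e^(4*t) + 4*e^(3*t) + 6*e^(2*t) + 4*e^(t) + 1)
d^5K/dt^5 = (-4*e^(4*t) + 44*e^(3*t) - 44*e^(2*t) + 4*e^(t))/(e^(5*t) + 5*e^(4*t) + 10*e^(3*t) + 10*e^(2*t) + 5*e^(t) + 1)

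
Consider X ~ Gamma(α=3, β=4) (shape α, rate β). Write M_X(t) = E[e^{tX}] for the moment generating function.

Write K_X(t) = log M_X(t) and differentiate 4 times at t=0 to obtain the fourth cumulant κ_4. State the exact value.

M_X(t) = 64/(4 - t)^3
K_X(t) = log M_X(t) = -3*log(4 - t) + 6*log(2)
K′(t) = -3/(t - 4)
K′′(t) = 3/(t^2 - 8*t + 16)
K′′′(t) = -6/(t^3 - 12*t^2 + 48*t - 64)
K′′′′(t) = 18/(t^4 - 16*t^3 + 96*t^2 - 256*t + 256)

κ_4 = K′′′′(0) = 9/128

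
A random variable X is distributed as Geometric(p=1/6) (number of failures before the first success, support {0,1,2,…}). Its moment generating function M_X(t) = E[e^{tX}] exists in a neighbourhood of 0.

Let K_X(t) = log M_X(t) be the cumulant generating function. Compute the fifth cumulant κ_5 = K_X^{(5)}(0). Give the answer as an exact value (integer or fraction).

M_X(t) = 1/(6*(1 - 5*e^(t)/6))
K_X(t) = log M_X(t) = -log(1 - 5*e^(t)/6) - log(6)
dK/dt = -5*e^(t)/(5*e^(t) - 6)
d^2K/dt^2 = 30*e^(t)/(25*e^(2*t) - 60*e^(t) + 36)
d^3K/dt^3 = (-150*e^(2*t) - 180*e^(t))/(125*e^(3*t) - 450*e^(2*t) + 540*e^(t) - 216)
d^4K/dt^4 = (750*e^(3*t) + 3600*e^(2*t) + 1080*e^(t))/(625*e^(4*t) - 3000*e^(3*t) + 5400*e^(2*t) - 4320*e^(t) + 1296)
d^5K/dt^5 = (-3750*e^(4*t) - 49500*e^(3*t) - 59400*e^(2*t) - 6480*e^(t))/(3125*e^(5*t) - 18750*e^(4*t) + 45000*e^(3*t) - 54000*e^(2*t) + 32400*e^(t) - 7776)

κ_5 = d^5K/dt^5 |_{t=0} = 119130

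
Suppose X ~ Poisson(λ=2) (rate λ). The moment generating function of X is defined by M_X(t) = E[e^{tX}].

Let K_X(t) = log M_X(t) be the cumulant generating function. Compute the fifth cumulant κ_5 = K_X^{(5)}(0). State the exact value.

M_X(t) = e^(2*e^(t) - 2)
K_X(t) = log M_X(t) = 2*e^(t) - 2
K^(5)(t) = 2*e^(t)

κ_5 = K^(5)(0) = 2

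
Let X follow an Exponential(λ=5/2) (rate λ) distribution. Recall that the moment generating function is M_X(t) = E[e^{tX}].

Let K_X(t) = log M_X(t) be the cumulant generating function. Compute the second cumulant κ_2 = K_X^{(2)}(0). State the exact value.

κ_2 = d^2K/dt^2 |_{t=0} = 4/25

M_X(t) = 5/(2*(5/2 - t))
K_X(t) = log M_X(t) = -log(5/2 - t) - log(2) + log(5)
dK/dt = -2/(2*t - 5)
d^2K/dt^2 = 4/(4*t^2 - 20*t + 25)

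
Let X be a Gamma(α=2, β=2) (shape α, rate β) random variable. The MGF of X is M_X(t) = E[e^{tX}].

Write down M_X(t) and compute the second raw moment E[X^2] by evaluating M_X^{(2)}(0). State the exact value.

M_X(t) = 4/(2 - t)^2
M′(t) = -8/(t^3 - 6*t^2 + 12*t - 8)
M′′(t) = 24/(t^4 - 8*t^3 + 24*t^2 - 32*t + 16)

E[X^2] = M′′(0) = 3/2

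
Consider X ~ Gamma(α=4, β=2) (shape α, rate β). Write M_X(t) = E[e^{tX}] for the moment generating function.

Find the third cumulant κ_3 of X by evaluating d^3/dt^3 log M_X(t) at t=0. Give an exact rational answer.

κ_3 = K^(3)(0) = 1

M_X(t) = 16/(2 - t)^4
K_X(t) = log M_X(t) = -4*log(2 - t) + 4*log(2)
K^(3)(t) = -8/(t^3 - 6*t^2 + 12*t - 8)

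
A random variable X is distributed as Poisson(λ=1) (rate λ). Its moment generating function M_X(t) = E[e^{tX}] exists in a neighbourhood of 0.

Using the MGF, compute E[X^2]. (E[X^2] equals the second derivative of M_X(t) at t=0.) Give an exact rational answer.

E[X^2] = M′′(0) = 2

M_X(t) = e^(e^(t) - 1)
M′(t) = e^(-1)*e^(t)*e^(e^(t))
M′′(t) = (e^(2*t)*e^(e^(t)) + e^(t)*e^(e^(t)))*e^(-1)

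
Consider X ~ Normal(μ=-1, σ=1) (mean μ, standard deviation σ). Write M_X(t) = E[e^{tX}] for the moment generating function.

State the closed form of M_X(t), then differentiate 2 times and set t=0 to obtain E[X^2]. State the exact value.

M_X(t) = e^(t^2/2 - t)
M′(t) = t*e^(-t)*e^(t^2/2) - e^(-t)*e^(t^2/2)
M′′(t) = (t^2*e^(t^2/2) - 2*t*e^(t^2/2) + 2*e^(t^2/2))*e^(-t)

E[X^2] = M′′(0) = 2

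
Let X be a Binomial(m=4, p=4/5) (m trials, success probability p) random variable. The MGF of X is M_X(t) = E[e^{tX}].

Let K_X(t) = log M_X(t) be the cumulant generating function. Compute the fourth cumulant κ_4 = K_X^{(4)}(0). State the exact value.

κ_4 = d^4K/dt^4 |_{t=0} = 16/625

M_X(t) = (4*e^(t)/5 + 1/5)^4
K_X(t) = log M_X(t) = 4*log(4*e^(t)/5 + 1/5)
dK/dt = 16*e^(t)/(4*e^(t) + 1)
d^2K/dt^2 = 16*e^(t)/(16*e^(2*t) + 8*e^(t) + 1)
d^3K/dt^3 = (-64*e^(2*t) + 16*e^(t))/(64*e^(3*t) + 48*e^(2*t) + 12*e^(t) + 1)
d^4K/dt^4 = (256*e^(3*t) - 256*e^(2*t) + 16*e^(t))/(256*e^(4*t) + 256*e^(3*t) + 96*e^(2*t) + 16*e^(t) + 1)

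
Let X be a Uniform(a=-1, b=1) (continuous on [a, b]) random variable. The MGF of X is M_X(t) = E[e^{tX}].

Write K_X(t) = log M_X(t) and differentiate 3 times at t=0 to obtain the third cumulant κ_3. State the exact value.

M_X(t) = (e^(t) - e^(-t))/(2*t)
K_X(t) = log M_X(t) = -log(t) + log(e^(t) - e^(-t)) - log(2)
D^3[K](t) = (8*t^3*e^(4*t) + 8*t^3*e^(2*t) - 2*e^(6*t) + 6*e^(4*t) - 6*e^(2*t) + 2)/(t^3*e^(6*t) - 3*t^3*e^(4*t) + 3*t^3*e^(2*t) - t^3)

κ_3 = D^3[K](0) = 0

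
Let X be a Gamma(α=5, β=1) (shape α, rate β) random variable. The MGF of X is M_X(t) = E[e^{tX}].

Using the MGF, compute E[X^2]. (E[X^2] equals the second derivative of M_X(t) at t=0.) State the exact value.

M_X(t) = (1 - t)^(-5)
D^2[M](t) = -30/(t^7 - 7*t^6 + 21*t^5 - 35*t^4 + 35*t^3 - 21*t^2 + 7*t - 1)

E[X^2] = D^2[M](0) = 30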